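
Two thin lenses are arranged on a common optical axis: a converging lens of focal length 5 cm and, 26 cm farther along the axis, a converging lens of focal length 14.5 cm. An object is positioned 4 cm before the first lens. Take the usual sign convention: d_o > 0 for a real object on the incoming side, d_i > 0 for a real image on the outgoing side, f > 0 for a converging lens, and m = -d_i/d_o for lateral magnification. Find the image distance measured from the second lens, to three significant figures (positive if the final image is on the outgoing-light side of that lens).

Applying the thin-lens equation to the first lens, 1/5 = 1/4 + 1/d_i1, which gives d_i1 = -20.000 cm.
The intermediate image is virtual, 20.000 cm to the left of lens 1, so d_o2 = L - d_i1 = 26 - (-20.000) = 46.000 cm.
Applying the thin-lens equation again with f_2 = 14.5 cm and d_o2 = 46.000 cm gives d_i2 = 21.175 cm.

21.2 cm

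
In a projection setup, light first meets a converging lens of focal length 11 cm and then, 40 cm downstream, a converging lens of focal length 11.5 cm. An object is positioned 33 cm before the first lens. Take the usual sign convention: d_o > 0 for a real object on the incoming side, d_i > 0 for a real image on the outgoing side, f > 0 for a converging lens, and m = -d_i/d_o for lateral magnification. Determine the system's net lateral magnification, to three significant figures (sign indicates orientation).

0.479

First lens: d_i1 = 1/(1/11 - 1/33) = 16.500 cm.
m_1 = -(16.500)/33 = -0.5000.
The intermediate image is 16.500 cm to the right of lens 1, so d_o2 = L - d_i1 = 40 - 16.500 = 23.500 cm.
Second lens: d_i2 = 1/(1/11.5 - 1/(23.500)) = 22.521 cm.
m_2 = -(22.521)/(23.500) = -0.9583.
The system's lateral magnification is m_1 m_2 = (-0.5000)(-0.9583) = 0.4792.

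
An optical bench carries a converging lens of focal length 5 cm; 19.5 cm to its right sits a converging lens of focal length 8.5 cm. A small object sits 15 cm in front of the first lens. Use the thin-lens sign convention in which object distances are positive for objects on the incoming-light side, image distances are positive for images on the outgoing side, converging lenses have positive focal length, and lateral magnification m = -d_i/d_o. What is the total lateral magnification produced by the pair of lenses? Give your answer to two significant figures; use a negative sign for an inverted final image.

Applying the thin-lens equation to the first lens, 1/5 = 1/15 + 1/d_i1, which gives d_i1 = 7.500 cm.
Its lateral magnification is m_1 = -d_i1/d_o1 = -(7.500)/15 = -0.5000.
That image sits 12.000 cm in front of the second lens, so d_o2 = 12.000 cm.
Applying the thin-lens equation again with f_2 = 8.5 cm and d_o2 = 12.000 cm gives d_i2 = 29.143 cm.
m_2 = -(29.143)/(12.000) = -2.4286.
Overall magnification: m = m_1 m_2 = 1.2143.

1.2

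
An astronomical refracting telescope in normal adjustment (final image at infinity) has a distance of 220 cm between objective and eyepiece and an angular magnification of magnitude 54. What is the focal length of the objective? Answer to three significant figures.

216 cm

In normal adjustment the tube length equals f_obj + f_eye and |M| = f_obj/f_eye.
So f_obj = 54 f_eye and 54 f_eye + f_eye = 220 cm, giving f_eye = 220/55 = 4.000 cm and f_obj = 216.000 cm.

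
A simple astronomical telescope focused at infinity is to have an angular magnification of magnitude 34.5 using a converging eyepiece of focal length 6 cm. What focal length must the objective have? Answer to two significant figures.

|M| = f_obj/|f_eye|, so f_obj = |M| x |f_eye| = 34.5 x 6 = 207.000 cm.

210 cm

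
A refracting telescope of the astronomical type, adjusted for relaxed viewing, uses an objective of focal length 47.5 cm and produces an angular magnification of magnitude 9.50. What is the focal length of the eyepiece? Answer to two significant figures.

|M| = f_obj/f_eye, so f_eye = f_obj/|M| = 47.5/9.5 = 5.000 cm.

5.0 cm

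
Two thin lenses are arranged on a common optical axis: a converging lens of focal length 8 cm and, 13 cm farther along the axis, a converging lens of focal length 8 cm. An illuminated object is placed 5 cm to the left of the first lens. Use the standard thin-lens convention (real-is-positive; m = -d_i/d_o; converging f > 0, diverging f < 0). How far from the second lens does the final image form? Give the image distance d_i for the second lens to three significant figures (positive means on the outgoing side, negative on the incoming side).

11.5 cm

Applying the thin-lens equation to the first lens, 1/8 = 1/5 + 1/d_i1, which gives d_i1 = -13.333 cm.
The intermediate image is virtual, 13.333 cm to the left of lens 1, so d_o2 = L - d_i1 = 13 - (-13.333) = 26.333 cm.
Applying the thin-lens equation again with f_2 = 8 cm and d_o2 = 26.333 cm gives d_i2 = 11.491 cm.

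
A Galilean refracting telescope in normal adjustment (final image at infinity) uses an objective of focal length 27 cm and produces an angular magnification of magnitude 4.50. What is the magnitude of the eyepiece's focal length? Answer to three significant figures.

6.00 cm

|M| = f_obj/|f_eye|, so |f_eye| = f_obj/|M| = 27/4.5 = 6.000 cm.
(The eyepiece is diverging, so its signed focal length is -6.000 cm.)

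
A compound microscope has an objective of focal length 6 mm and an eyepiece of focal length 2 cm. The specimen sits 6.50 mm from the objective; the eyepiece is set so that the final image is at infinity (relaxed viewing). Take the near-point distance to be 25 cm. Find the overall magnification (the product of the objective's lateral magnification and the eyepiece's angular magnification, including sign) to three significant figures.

-150

Convert to cm: f_obj = 6 mm = 0.6 cm; d_o = 6.50 mm = 0.65 cm.
Objective: 1/d_i = 1/f_obj - 1/d_o = 1/0.6 - 1/0.65 = 0.12821 cm^-1, so d_i = 7.800 cm.
m_obj = -d_i/d_o = -7.800/0.65 = -12.000.
Eyepiece angular magnification (image at infinity): M_eye = D/f_e = 25/2 = 12.500.
Overall M = m_obj x M_eye = (-12.000)(12.500) = -150.00.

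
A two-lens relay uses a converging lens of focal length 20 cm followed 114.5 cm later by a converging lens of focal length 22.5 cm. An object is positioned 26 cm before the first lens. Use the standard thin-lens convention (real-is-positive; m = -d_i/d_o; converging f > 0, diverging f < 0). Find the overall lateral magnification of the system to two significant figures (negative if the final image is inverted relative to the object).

14

Lens 1: 1/d_i1 = 1/f_1 - 1/d_o1 = 1/20 - 1/26 = 0.01154 cm^-1, so d_i1 = 86.667 cm.
m_1 = -(86.667)/26 = -3.3333.
Object distance for lens 2: d_o2 = 114.5 - 86.667 = 27.833 cm.
Lens 2: 1/d_i2 = 1/f_2 - 1/d_o2 = 1/22.5 - 1/(27.833) = 0.00852 cm^-1, so d_i2 = 117.422 cm.
m_2 = -(117.422)/(27.833) = -4.2187.
Total m = m_1 x m_2 = (-3.3333)(-4.2187) = 14.0625.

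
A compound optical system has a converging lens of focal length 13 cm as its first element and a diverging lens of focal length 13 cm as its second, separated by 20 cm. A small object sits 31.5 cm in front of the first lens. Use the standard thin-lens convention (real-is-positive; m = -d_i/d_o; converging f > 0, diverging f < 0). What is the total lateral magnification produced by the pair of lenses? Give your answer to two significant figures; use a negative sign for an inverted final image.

-0.84

First lens: d_i1 = 1/(1/13 - 1/31.5) = 22.135 cm.
m_1 = -(22.135)/31.5 = -0.7027.
This image would form 22.135 cm past lens 1, i.e. 2.135 cm beyond lens 2, so it is a virtual object for lens 2: d_o2 = 20 - 22.135 = -2.135 cm.
Second lens: d_i2 = 1/(1/(-13) - 1/(-2.135)) = 2.555 cm.
m_2 = -(2.555)/(-2.135) = 1.1965.
Overall magnification: m = m_1 m_2 = -0.8408.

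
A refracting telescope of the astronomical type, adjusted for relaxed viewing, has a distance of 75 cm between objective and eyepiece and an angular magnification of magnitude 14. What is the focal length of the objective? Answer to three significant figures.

In normal adjustment the tube length equals f_obj + f_eye and |M| = f_obj/f_eye.
So f_obj = 14 f_eye and 14 f_eye + f_eye = 75 cm, giving f_eye = 75/15 = 5.000 cm and f_obj = 70.000 cm.

70.0 cm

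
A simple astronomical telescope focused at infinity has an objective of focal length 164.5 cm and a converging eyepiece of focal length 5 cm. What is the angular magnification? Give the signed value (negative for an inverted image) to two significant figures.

M = -f_obj/f_eye = -164.5/(5) = -32.900.

-33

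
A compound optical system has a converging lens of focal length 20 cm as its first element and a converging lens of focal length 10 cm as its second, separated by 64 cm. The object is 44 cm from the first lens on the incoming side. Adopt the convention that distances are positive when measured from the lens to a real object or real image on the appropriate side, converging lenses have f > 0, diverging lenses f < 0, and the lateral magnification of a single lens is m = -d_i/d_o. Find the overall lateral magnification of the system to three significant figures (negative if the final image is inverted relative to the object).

Lens 1: 1/d_i1 = 1/f_1 - 1/d_o1 = 1/20 - 1/44 = 0.02727 cm^-1, so d_i1 = 36.667 cm.
m_1 = -(36.667)/44 = -0.8333.
The intermediate image is 36.667 cm to the right of lens 1, so d_o2 = L - d_i1 = 64 - 36.667 = 27.333 cm.
Lens 2: 1/d_i2 = 1/f_2 - 1/d_o2 = 1/10 - 1/(27.333) = 0.06341 cm^-1, so d_i2 = 15.769 cm.
m_2 = -(15.769)/(27.333) = -0.5769.
Overall magnification: m = m_1 m_2 = 0.4808.

0.481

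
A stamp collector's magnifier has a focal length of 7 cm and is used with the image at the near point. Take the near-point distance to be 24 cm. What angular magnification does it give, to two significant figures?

4.4

M = 1 + D/f = 1 + 24/7 = 4.429.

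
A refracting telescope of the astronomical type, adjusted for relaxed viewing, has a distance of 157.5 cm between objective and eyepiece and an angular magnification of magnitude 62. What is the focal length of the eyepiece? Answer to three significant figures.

2.50 cm

In normal adjustment the tube length equals f_obj + f_eye and |M| = f_obj/f_eye.
So f_obj = 62 f_eye and 62 f_eye + f_eye = 157.5 cm, giving f_eye = 157.5/63 = 2.500 cm and f_obj = 155.000 cm.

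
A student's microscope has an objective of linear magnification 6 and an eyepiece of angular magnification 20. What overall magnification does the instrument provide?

The overall magnification of a compound microscope is the product of the objective and eyepiece magnifications:
M = M_obj x M_eye = 6 x 20 = 120.

120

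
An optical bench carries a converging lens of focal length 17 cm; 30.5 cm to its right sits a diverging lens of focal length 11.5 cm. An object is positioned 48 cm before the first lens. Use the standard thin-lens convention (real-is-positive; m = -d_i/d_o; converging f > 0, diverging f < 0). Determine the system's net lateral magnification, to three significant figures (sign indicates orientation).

-0.402

Applying the thin-lens equation to the first lens, 1/17 = 1/48 + 1/d_i1, which gives d_i1 = 26.323 cm.
Its lateral magnification is m_1 = -d_i1/d_o1 = -(26.323)/48 = -0.5484.
The intermediate image is 26.323 cm to the right of lens 1, so d_o2 = L - d_i1 = 30.5 - 26.323 = 4.177 cm.
Applying the thin-lens equation again with f_2 = -11.5 cm and d_o2 = 4.177 cm gives d_i2 = -3.064 cm.
m_2 = -(-3.064)/(4.177) = 0.7335.
Total m = m_1 x m_2 = (-0.5484)(0.7335) = -0.4023.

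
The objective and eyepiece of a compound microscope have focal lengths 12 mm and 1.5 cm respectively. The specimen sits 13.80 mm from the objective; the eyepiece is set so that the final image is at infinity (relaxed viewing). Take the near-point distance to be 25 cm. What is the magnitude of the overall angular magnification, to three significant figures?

111

Convert to cm: f_obj = 12 mm = 1.2 cm; d_o = 13.80 mm = 1.38 cm.
Objective: 1/d_i = 1/f_obj - 1/d_o = 1/1.2 - 1/1.38 = 0.10870 cm^-1, so d_i = 9.200 cm.
m_obj = -d_i/d_o = -9.200/1.38 = -6.667.
Eyepiece angular magnification (image at infinity): M_eye = D/f_e = 25/1.5 = 16.667.
Overall M = m_obj x M_eye = (-6.667)(16.667) = -111.11.
|M| = 111.11.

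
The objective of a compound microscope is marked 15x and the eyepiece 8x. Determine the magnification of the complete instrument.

The overall magnification of a compound microscope is the product of the objective and eyepiece magnifications:
M = M_obj x M_eye = 15 x 8 = 120.

120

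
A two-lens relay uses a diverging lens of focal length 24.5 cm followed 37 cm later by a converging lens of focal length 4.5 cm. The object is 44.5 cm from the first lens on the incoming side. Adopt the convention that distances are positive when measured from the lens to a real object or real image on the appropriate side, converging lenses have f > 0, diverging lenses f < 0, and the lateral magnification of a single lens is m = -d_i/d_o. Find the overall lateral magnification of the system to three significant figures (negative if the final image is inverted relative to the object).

First lens: d_i1 = 1/(1/(-24.5) - 1/44.5) = -15.801 cm.
m_1 = -(-15.801)/44.5 = 0.3551.
With d_i1 < 0 the first image is virtual and lies on the object side; the object distance for lens 2 is d_o2 = 37 - (-15.801) = 52.801 cm.
Second lens: d_i2 = 1/(1/4.5 - 1/(52.801)) = 4.919 cm.
m_2 = -(4.919)/(52.801) = -0.0932.
Overall magnification: m = m_1 m_2 = -0.0331.

-0.0331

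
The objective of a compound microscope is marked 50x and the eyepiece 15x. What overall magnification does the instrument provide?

750

The overall magnification of a compound microscope is the product of the objective and eyepiece magnifications:
M = M_obj x M_eye = 50 x 15 = 750.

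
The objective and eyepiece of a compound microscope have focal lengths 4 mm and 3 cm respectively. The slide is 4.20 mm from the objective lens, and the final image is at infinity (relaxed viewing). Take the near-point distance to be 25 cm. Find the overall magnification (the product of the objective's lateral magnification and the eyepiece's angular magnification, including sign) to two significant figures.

Convert to cm: f_obj = 4 mm = 0.4 cm; d_o = 4.20 mm = 0.42 cm.
Objective: 1/d_i = 1/f_obj - 1/d_o = 1/0.4 - 1/0.42 = 0.11905 cm^-1, so d_i = 8.400 cm.
m_obj = -d_i/d_o = -8.400/0.42 = -20.000.
Eyepiece angular magnification (image at infinity): M_eye = D/f_e = 25/3 = 8.333.
Overall M = m_obj x M_eye = (-20.000)(8.333) = -166.67.

-170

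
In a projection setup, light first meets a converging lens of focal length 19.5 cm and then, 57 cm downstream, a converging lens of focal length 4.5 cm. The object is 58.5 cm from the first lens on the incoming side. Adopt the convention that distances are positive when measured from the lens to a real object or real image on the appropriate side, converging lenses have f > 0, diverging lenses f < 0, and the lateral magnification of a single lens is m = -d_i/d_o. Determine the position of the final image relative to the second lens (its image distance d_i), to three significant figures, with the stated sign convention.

Applying the thin-lens equation to the first lens, 1/19.5 = 1/58.5 + 1/d_i1, which gives d_i1 = 29.250 cm.
That image sits 27.750 cm in front of the second lens, so d_o2 = 27.750 cm.
Applying the thin-lens equation again with f_2 = 4.5 cm and d_o2 = 27.750 cm gives d_i2 = 5.371 cm.

5.37 cm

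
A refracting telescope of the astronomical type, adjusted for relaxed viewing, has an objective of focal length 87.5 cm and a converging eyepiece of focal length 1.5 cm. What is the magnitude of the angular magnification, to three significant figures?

58.3

|M| = f_obj/|f_eye| = 87.5/1.5 = 58.333.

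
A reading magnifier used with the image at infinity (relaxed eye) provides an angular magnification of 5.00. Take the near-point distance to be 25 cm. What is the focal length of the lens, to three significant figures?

5.00 cm

For the image at infinity, M = D/f.
f = D/M = 25/5.0 = 5.000 cm.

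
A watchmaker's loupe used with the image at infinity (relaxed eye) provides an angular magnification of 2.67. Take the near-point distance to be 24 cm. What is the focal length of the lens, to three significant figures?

8.99 cm

For the image at infinity, M = D/f.
f = D/M = 24/2.67 = 8.989 cm.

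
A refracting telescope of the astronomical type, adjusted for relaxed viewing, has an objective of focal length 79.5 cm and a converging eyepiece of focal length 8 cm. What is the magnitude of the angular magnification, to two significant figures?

|M| = f_obj/|f_eye| = 79.5/8 = 9.938.

9.9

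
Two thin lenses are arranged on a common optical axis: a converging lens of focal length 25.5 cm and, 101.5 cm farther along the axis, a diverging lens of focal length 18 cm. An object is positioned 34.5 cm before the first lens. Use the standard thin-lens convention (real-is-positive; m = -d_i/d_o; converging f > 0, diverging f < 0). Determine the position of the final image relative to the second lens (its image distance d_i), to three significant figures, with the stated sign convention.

-3.10 cm

First lens: d_i1 = 1/(1/25.5 - 1/34.5) = 97.750 cm.
That image sits 3.750 cm in front of the second lens, so d_o2 = 3.750 cm.
Second lens: d_i2 = 1/(1/(-18) - 1/(3.750)) = -3.103 cm.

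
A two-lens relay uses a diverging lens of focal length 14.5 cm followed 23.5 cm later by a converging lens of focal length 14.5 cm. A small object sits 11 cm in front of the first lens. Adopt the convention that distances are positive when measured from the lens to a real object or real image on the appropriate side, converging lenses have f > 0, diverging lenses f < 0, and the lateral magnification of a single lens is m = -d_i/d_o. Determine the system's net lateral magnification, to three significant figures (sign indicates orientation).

-0.540

Lens 1: 1/d_i1 = 1/f_1 - 1/d_o1 = 1/(-14.5) - 1/11 = -0.15987 cm^-1, so d_i1 = -6.255 cm.
m_1 = -(-6.255)/11 = 0.5686.
The intermediate image is virtual, 6.255 cm to the left of lens 1, so d_o2 = L - d_i1 = 23.5 - (-6.255) = 29.755 cm.
Lens 2: 1/d_i2 = 1/f_2 - 1/d_o2 = 1/14.5 - 1/(29.755) = 0.03536 cm^-1, so d_i2 = 28.282 cm.
m_2 = -(28.282)/(29.755) = -0.9505.
The system's lateral magnification is m_1 m_2 = (0.5686)(-0.9505) = -0.5405.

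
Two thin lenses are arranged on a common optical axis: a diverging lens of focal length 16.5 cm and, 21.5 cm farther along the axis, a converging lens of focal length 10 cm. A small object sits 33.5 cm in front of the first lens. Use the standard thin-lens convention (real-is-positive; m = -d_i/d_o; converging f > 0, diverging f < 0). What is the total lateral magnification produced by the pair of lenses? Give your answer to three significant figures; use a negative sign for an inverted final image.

Lens 1: 1/d_i1 = 1/f_1 - 1/d_o1 = 1/(-16.5) - 1/33.5 = -0.09046 cm^-1, so d_i1 = -11.055 cm.
m_1 = -(-11.055)/33.5 = 0.3300.
The intermediate image is virtual, 11.055 cm to the left of lens 1, so d_o2 = L - d_i1 = 21.5 - (-11.055) = 32.555 cm.
Lens 2: 1/d_i2 = 1/f_2 - 1/d_o2 = 1/10 - 1/(32.555) = 0.06928 cm^-1, so d_i2 = 14.434 cm.
m_2 = -(14.434)/(32.555) = -0.4434.
The system's lateral magnification is m_1 m_2 = (0.3300)(-0.4434) = -0.1463.

-0.146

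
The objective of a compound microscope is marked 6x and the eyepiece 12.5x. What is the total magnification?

The overall magnification of a compound microscope is the product of the objective and eyepiece magnifications:
M = M_obj x M_eye = 6 x 12.5 = 75.

75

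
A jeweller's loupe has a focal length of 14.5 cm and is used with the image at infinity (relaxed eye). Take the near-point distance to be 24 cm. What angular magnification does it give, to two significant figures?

M = D/f = 24/14.5 = 1.655.

1.7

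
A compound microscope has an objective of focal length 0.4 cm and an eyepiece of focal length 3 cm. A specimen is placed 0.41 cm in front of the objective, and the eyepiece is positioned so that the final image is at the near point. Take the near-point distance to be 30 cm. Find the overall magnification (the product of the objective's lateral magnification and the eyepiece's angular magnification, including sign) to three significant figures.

-440

Objective: 1/d_i = 1/f_obj - 1/d_o = 1/0.4 - 1/0.41 = 0.06098 cm^-1, so d_i = 16.400 cm.
m_obj = -d_i/d_o = -16.400/0.41 = -40.000.
Eyepiece angular magnification (image at near point): M_eye = 1 + D/f_e = 1 + 30/3 = 11.000.
Overall M = m_obj x M_eye = (-40.000)(11.000) = -440.00.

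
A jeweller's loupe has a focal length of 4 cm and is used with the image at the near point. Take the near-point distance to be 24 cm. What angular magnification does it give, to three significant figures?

M = 1 + D/f = 1 + 24/4 = 7.000.

7.00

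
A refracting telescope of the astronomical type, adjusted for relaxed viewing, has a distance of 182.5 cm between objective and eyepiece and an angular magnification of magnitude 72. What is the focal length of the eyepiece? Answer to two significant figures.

In normal adjustment the tube length equals f_obj + f_eye and |M| = f_obj/f_eye.
So f_obj = 72 f_eye and 72 f_eye + f_eye = 182.5 cm, giving f_eye = 182.5/73 = 2.500 cm and f_obj = 180.000 cm.

2.5 cm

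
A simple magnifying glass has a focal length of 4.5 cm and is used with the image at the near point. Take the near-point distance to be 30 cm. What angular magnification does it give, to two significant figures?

M = 1 + D/f = 1 + 30/4.5 = 7.667.

7.7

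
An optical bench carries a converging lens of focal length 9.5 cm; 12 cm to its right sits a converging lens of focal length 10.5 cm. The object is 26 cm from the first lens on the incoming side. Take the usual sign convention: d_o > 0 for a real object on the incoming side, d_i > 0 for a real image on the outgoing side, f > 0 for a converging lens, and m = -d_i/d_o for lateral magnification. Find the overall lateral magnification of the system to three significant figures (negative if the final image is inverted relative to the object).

First lens: d_i1 = 1/(1/9.5 - 1/26) = 14.970 cm.
m_1 = -(14.970)/26 = -0.5758.
Since 14.970 cm > 12 cm, the first image lies past the second lens and serves as a virtual object: d_o2 = L - d_i1 = -2.970 cm.
Second lens: d_i2 = 1/(1/10.5 - 1/(-2.970)) = 2.315 cm.
m_2 = -(2.315)/(-2.970) = 0.7795.
The system's lateral magnification is m_1 m_2 = (-0.5758)(0.7795) = -0.4488.

-0.449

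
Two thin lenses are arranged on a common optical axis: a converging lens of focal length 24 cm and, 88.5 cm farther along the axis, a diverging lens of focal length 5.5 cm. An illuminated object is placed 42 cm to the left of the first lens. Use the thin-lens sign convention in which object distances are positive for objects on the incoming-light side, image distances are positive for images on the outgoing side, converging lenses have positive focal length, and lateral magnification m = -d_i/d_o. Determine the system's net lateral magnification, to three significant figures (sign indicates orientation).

-0.193

Lens 1: 1/d_i1 = 1/f_1 - 1/d_o1 = 1/24 - 1/42 = 0.01786 cm^-1, so d_i1 = 56.000 cm.
m_1 = -(56.000)/42 = -1.3333.
That image sits 32.500 cm in front of the second lens, so d_o2 = 32.500 cm.
Lens 2: 1/d_i2 = 1/f_2 - 1/d_o2 = 1/(-5.5) - 1/(32.500) = -0.21259 cm^-1, so d_i2 = -4.704 cm.
m_2 = -(-4.704)/(32.500) = 0.1447.
Overall magnification: m = m_1 m_2 = -0.1930.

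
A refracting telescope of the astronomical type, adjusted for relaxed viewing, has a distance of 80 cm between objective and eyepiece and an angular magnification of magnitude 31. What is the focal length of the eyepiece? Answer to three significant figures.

In normal adjustment the tube length equals f_obj + f_eye and |M| = f_obj/f_eye.
So f_obj = 31 f_eye and 31 f_eye + f_eye = 80 cm, giving f_eye = 80/32 = 2.500 cm and f_obj = 77.500 cm.

2.50 cm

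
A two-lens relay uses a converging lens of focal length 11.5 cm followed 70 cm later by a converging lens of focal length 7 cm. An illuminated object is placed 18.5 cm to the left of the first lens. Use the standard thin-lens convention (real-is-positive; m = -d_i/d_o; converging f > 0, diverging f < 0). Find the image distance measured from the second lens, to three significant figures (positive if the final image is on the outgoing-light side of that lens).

8.50 cm

Lens 1: 1/d_i1 = 1/f_1 - 1/d_o1 = 1/11.5 - 1/18.5 = 0.03290 cm^-1, so d_i1 = 30.393 cm.
Object distance for lens 2: d_o2 = 70 - 30.393 = 39.607 cm.
Lens 2: 1/d_i2 = 1/f_2 - 1/d_o2 = 1/7 - 1/(39.607) = 0.11761 cm^-1, so d_i2 = 8.503 cm.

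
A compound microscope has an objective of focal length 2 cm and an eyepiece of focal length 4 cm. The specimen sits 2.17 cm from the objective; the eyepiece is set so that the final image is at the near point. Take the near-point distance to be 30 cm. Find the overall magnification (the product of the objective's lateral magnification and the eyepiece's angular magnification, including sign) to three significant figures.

-100

Objective: 1/d_i = 1/f_obj - 1/d_o = 1/2 - 1/2.17 = 0.03917 cm^-1, so d_i = 25.529 cm.
m_obj = -d_i/d_o = -25.529/2.17 = -11.765.
Eyepiece angular magnification (image at near point): M_eye = 1 + D/f_e = 1 + 30/4 = 8.500.
Overall M = m_obj x M_eye = (-11.765)(8.500) = -100.00.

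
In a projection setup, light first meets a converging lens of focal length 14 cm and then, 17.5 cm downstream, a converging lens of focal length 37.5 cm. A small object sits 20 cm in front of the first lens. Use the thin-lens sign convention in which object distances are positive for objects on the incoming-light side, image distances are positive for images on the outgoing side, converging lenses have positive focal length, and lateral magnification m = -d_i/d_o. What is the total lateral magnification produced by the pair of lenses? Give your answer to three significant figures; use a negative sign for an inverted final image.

-1.31

Applying the thin-lens equation to the first lens, 1/14 = 1/20 + 1/d_i1, which gives d_i1 = 46.667 cm.
Its lateral magnification is m_1 = -d_i1/d_o1 = -(46.667)/20 = -2.3333.
This image would form 46.667 cm past lens 1, i.e. 29.167 cm beyond lens 2, so it is a virtual object for lens 2: d_o2 = 17.5 - 46.667 = -29.167 cm.
Applying the thin-lens equation again with f_2 = 37.5 cm and d_o2 = -29.167 cm gives d_i2 = 16.406 cm.
m_2 = -(16.406)/(-29.167) = 0.5625.
Overall magnification: m = m_1 m_2 = -1.3125.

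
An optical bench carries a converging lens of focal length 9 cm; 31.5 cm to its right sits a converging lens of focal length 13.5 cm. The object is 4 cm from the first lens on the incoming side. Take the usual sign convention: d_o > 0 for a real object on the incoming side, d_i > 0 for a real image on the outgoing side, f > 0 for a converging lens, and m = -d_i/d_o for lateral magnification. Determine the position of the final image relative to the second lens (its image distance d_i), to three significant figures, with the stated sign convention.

Lens 1: 1/d_i1 = 1/f_1 - 1/d_o1 = 1/9 - 1/4 = -0.13889 cm^-1, so d_i1 = -7.200 cm.
With d_i1 < 0 the first image is virtual and lies on the object side; the object distance for lens 2 is d_o2 = 31.5 - (-7.200) = 38.700 cm.
Lens 2: 1/d_i2 = 1/f_2 - 1/d_o2 = 1/13.5 - 1/(38.700) = 0.04823 cm^-1, so d_i2 = 20.732 cm.

20.7 cm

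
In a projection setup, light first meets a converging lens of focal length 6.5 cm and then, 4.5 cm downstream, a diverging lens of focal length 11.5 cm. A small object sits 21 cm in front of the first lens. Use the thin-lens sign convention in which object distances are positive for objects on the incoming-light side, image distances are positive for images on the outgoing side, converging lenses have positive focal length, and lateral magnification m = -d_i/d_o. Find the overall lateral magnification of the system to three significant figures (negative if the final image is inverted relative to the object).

Lens 1: 1/d_i1 = 1/f_1 - 1/d_o1 = 1/6.5 - 1/21 = 0.10623 cm^-1, so d_i1 = 9.414 cm.
m_1 = -(9.414)/21 = -0.4483.
Since 9.414 cm > 4.5 cm, the first image lies past the second lens and serves as a virtual object: d_o2 = L - d_i1 = -4.914 cm.
Lens 2: 1/d_i2 = 1/f_2 - 1/d_o2 = 1/(-11.5) - 1/(-4.914) = 0.11655 cm^-1, so d_i2 = 8.580 cm.
m_2 = -(8.580)/(-4.914) = 1.7461.
Overall magnification: m = m_1 m_2 = -0.7827.

-0.783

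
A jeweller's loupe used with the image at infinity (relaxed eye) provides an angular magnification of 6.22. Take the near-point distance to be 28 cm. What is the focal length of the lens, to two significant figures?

4.5 cm

For the image at infinity, M = D/f.
f = D/M = 28/6.22 = 4.502 cm.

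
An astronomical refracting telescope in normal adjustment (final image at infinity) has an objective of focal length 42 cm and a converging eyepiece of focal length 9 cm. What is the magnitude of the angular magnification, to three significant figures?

4.67

|M| = f_obj/|f_eye| = 42/9 = 4.667.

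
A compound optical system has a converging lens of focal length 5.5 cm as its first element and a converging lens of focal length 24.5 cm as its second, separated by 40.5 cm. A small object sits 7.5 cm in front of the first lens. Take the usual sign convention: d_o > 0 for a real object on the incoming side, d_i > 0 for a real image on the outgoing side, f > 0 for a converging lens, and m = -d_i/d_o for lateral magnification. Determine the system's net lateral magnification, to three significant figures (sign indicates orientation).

Applying the thin-lens equation to the first lens, 1/5.5 = 1/7.5 + 1/d_i1, which gives d_i1 = 20.625 cm.
Its lateral magnification is m_1 = -d_i1/d_o1 = -(20.625)/7.5 = -2.7500.
Object distance for lens 2: d_o2 = 40.5 - 20.625 = 19.875 cm.
Applying the thin-lens equation again with f_2 = 24.5 cm and d_o2 = 19.875 cm gives d_i2 = -105.284 cm.
m_2 = -(-105.284)/(19.875) = 5.2973.
Total m = m_1 x m_2 = (-2.7500)(5.2973) = -14.5676.

-14.6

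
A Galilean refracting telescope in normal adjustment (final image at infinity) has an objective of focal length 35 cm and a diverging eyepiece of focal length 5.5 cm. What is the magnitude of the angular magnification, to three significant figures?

6.36

|M| = f_obj/|f_eye| = 35/5.5 = 6.364.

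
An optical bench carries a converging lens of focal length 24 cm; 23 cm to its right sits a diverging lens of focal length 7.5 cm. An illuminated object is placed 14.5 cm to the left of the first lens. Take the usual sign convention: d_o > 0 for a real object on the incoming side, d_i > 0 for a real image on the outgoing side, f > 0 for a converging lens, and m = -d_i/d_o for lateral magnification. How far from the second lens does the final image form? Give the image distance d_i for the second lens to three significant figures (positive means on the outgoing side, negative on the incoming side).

Applying the thin-lens equation to the first lens, 1/24 = 1/14.5 + 1/d_i1, which gives d_i1 = -36.632 cm.
The intermediate image is virtual, 36.632 cm to the left of lens 1, so d_o2 = L - d_i1 = 23 - (-36.632) = 59.632 cm.
Applying the thin-lens equation again with f_2 = -7.5 cm and d_o2 = 59.632 cm gives d_i2 = -6.662 cm.

-6.66 cm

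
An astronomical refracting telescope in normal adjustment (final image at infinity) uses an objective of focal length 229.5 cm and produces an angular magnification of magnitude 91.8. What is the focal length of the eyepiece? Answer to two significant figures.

2.5 cm

|M| = f_obj/f_eye, so f_eye = f_obj/|M| = 229.5/91.8 = 2.500 cm.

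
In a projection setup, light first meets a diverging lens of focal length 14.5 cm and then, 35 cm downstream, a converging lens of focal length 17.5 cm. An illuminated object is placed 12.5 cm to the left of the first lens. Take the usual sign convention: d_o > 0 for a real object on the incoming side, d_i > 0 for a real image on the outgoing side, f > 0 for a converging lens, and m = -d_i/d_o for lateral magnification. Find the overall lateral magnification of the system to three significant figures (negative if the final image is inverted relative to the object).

-0.388

First lens: d_i1 = 1/(1/(-14.5) - 1/12.5) = -6.713 cm.
m_1 = -(-6.713)/12.5 = 0.5370.
The intermediate image is virtual, 6.713 cm to the left of lens 1, so d_o2 = L - d_i1 = 35 - (-6.713) = 41.713 cm.
Second lens: d_i2 = 1/(1/17.5 - 1/(41.713)) = 30.148 cm.
m_2 = -(30.148)/(41.713) = -0.7228.
Overall magnification: m = m_1 m_2 = -0.3881.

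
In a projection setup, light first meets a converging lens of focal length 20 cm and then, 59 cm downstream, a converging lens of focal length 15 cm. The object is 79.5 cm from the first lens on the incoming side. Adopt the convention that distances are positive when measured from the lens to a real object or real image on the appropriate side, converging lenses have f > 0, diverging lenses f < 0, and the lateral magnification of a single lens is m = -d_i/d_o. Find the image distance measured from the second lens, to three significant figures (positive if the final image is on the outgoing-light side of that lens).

First lens: d_i1 = 1/(1/20 - 1/79.5) = 26.723 cm.
The intermediate image is 26.723 cm to the right of lens 1, so d_o2 = L - d_i1 = 59 - 26.723 = 32.277 cm.
Second lens: d_i2 = 1/(1/15 - 1/(32.277)) = 28.023 cm.

28.0 cm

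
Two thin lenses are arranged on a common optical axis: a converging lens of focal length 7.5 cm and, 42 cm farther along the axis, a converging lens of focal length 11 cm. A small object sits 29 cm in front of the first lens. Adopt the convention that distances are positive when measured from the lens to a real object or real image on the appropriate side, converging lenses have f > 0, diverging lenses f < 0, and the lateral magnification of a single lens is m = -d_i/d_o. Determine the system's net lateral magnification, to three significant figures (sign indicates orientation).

Lens 1: 1/d_i1 = 1/f_1 - 1/d_o1 = 1/7.5 - 1/29 = 0.09885 cm^-1, so d_i1 = 10.116 cm.
m_1 = -(10.116)/29 = -0.3488.
Object distance for lens 2: d_o2 = 42 - 10.116 = 31.884 cm.
Lens 2: 1/d_i2 = 1/f_2 - 1/d_o2 = 1/11 - 1/(31.884) = 0.05955 cm^-1, so d_i2 = 16.794 cm.
m_2 = -(16.794)/(31.884) = -0.5267.
Total m = m_1 x m_2 = (-0.3488)(-0.5267) = 0.1837.

0.184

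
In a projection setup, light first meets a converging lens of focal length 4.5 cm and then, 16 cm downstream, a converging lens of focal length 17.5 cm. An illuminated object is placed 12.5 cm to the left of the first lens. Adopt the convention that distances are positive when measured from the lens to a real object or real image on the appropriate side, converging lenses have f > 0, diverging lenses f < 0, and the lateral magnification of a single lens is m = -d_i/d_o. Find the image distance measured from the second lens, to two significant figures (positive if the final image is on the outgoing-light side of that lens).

First lens: d_i1 = 1/(1/4.5 - 1/12.5) = 7.031 cm.
The intermediate image is 7.031 cm to the right of lens 1, so d_o2 = L - d_i1 = 16 - 7.031 = 8.969 cm.
Second lens: d_i2 = 1/(1/17.5 - 1/(8.969)) = -18.397 cm.

-18 cm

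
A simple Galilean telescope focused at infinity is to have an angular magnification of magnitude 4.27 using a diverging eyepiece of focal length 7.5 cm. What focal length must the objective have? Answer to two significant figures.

|M| = f_obj/|f_eye|, so f_obj = |M| x |f_eye| = 4.27 x 7.5 = 32.025 cm.

32 cm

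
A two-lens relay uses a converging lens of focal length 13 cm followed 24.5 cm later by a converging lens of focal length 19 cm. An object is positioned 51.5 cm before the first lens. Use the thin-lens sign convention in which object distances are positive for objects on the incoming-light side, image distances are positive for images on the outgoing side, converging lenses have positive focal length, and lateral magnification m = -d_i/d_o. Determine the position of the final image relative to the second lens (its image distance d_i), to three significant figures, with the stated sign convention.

-11.4 cm

Lens 1: 1/d_i1 = 1/f_1 - 1/d_o1 = 1/13 - 1/51.5 = 0.05751 cm^-1, so d_i1 = 17.390 cm.
The intermediate image is 17.390 cm to the right of lens 1, so d_o2 = L - d_i1 = 24.5 - 17.390 = 7.110 cm.
Lens 2: 1/d_i2 = 1/f_2 - 1/d_o2 = 1/19 - 1/(7.110) = -0.08801 cm^-1, so d_i2 = -11.363 cm.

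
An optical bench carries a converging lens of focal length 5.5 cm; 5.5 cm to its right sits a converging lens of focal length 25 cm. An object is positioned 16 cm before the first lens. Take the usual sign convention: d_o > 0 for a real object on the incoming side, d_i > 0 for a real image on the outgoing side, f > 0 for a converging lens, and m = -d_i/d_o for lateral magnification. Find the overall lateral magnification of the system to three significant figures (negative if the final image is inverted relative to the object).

-0.470

Applying the thin-lens equation to the first lens, 1/5.5 = 1/16 + 1/d_i1, which gives d_i1 = 8.381 cm.
Its lateral magnification is m_1 = -d_i1/d_o1 = -(8.381)/16 = -0.5238.
Since 8.381 cm > 5.5 cm, the first image lies past the second lens and serves as a virtual object: d_o2 = L - d_i1 = -2.881 cm.
Applying the thin-lens equation again with f_2 = 25 cm and d_o2 = -2.881 cm gives d_i2 = 2.583 cm.
m_2 = -(2.583)/(-2.881) = 0.8967.
Overall magnification: m = m_1 m_2 = -0.4697.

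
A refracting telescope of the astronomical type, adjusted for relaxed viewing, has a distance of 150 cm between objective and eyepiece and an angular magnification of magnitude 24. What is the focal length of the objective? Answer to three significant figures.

In normal adjustment the tube length equals f_obj + f_eye and |M| = f_obj/f_eye.
So f_obj = 24 f_eye and 24 f_eye + f_eye = 150 cm, giving f_eye = 150/25 = 6.000 cm and f_obj = 144.000 cm.

144 cm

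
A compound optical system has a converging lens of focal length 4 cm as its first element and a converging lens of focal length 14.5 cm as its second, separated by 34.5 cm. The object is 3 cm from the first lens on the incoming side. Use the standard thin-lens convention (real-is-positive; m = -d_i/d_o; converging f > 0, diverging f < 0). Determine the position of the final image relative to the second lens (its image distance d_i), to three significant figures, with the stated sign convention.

21.1 cm

Applying the thin-lens equation to the first lens, 1/4 = 1/3 + 1/d_i1, which gives d_i1 = -12.000 cm.
With d_i1 < 0 the first image is virtual and lies on the object side; the object distance for lens 2 is d_o2 = 34.5 - (-12.000) = 46.500 cm.
Applying the thin-lens equation again with f_2 = 14.5 cm and d_o2 = 46.500 cm gives d_i2 = 21.070 cm.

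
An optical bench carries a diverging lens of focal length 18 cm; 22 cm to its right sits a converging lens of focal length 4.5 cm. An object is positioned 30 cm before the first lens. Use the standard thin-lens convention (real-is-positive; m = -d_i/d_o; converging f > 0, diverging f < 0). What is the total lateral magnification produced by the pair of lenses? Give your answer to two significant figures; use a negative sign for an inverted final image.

Lens 1: 1/d_i1 = 1/f_1 - 1/d_o1 = 1/(-18) - 1/30 = -0.08889 cm^-1, so d_i1 = -11.250 cm.
m_1 = -(-11.250)/30 = 0.3750.
With d_i1 < 0 the first image is virtual and lies on the object side; the object distance for lens 2 is d_o2 = 22 - (-11.250) = 33.250 cm.
Lens 2: 1/d_i2 = 1/f_2 - 1/d_o2 = 1/4.5 - 1/(33.250) = 0.19215 cm^-1, so d_i2 = 5.204 cm.
m_2 = -(5.204)/(33.250) = -0.1565.
Overall magnification: m = m_1 m_2 = -0.0587.

-0.059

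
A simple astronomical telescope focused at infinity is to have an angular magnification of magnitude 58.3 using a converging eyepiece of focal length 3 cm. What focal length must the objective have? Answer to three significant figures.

|M| = f_obj/|f_eye|, so f_obj = |M| x |f_eye| = 58.3 x 3 = 174.900 cm.

175 cm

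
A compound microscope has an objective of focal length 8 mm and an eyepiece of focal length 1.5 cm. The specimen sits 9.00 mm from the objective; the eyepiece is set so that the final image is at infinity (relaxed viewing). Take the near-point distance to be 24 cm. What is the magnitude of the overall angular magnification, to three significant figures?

128

Convert to cm: f_obj = 8 mm = 0.8 cm; d_o = 9.00 mm = 0.90 cm.
Objective: 1/d_i = 1/f_obj - 1/d_o = 1/0.8 - 1/0.90 = 0.13889 cm^-1, so d_i = 7.200 cm.
m_obj = -d_i/d_o = -7.200/0.90 = -8.000.
Eyepiece angular magnification (image at infinity): M_eye = D/f_e = 24/1.5 = 16.000.
Overall M = m_obj x M_eye = (-8.000)(16.000) = -128.00.
|M| = 128.00.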